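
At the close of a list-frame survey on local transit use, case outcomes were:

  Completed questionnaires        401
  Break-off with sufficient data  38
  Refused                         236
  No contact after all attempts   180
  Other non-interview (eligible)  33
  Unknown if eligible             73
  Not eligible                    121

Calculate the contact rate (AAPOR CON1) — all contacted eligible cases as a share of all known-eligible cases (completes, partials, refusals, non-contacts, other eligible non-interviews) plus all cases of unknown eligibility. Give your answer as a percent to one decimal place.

73.7%

Top → 401 + 38 + 236 + 33 = 708
Denom → 401 + 38 + 236 + 180 + 33 + 73 = 961
CON1 = 708 / 961 = 0.7367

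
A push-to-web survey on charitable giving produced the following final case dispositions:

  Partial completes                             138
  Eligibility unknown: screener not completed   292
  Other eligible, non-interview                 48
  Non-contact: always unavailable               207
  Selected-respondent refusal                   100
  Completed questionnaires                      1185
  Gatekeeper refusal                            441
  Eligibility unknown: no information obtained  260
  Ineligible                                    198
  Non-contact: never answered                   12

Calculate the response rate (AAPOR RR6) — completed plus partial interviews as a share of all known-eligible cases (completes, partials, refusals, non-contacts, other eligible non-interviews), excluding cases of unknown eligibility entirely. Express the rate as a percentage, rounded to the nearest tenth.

Refused = 441 + 100 = 541
No contact after all attempts = 12 + 207 = 219
Unknown eligibility = 292 + 260 = 552
Numerator: 1185 + 138 = 1323
Base: 1185 + 138 + 541 + 219 + 48 = 2131
RR6 = 1323 / 2131 = 0.6208

62.1%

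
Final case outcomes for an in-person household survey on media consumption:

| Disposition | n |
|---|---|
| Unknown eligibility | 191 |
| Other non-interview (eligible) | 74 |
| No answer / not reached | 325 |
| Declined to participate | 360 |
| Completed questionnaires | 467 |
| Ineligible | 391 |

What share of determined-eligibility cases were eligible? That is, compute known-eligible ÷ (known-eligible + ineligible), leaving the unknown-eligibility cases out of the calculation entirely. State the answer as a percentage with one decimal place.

Determined eligible → 467 + 360 + 325 + 74 = 1226
e = 1226 / (1226 + 391) = 1226 / 1617 = 0.7582

75.8%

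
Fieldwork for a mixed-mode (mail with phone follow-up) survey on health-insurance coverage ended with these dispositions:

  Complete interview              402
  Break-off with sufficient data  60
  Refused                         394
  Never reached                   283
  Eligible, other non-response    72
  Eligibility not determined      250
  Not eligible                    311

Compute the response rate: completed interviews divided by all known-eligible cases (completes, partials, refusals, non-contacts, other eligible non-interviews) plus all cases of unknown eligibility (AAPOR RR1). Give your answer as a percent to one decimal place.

27.5%

Top: 402
Denominator: 402 + 60 + 394 + 283 + 72 + 250 = 1461
RR1 = 402 / 1461 = 0.2752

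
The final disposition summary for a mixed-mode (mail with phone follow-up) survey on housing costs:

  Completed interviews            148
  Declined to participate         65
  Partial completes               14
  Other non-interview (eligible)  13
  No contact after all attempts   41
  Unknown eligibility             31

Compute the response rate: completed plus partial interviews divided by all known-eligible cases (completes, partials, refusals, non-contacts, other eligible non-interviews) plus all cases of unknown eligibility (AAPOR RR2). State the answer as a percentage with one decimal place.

Num → 148 + 14 = 162
Base → 148 + 14 + 65 + 41 + 13 + 31 = 312
RR2 = 162 / 312 = 0.5192

51.9%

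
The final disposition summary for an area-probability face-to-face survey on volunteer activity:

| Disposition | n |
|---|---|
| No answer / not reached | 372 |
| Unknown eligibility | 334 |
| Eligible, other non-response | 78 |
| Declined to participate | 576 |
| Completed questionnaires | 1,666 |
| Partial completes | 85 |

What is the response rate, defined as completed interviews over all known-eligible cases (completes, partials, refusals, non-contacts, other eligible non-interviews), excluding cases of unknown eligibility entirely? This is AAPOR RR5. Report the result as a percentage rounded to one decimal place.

Top = 1666
Denominator = 1666 + 85 + 576 + 372 + 78 = 2777
RR5 = 1666 / 2777 = 0.5999

60.0%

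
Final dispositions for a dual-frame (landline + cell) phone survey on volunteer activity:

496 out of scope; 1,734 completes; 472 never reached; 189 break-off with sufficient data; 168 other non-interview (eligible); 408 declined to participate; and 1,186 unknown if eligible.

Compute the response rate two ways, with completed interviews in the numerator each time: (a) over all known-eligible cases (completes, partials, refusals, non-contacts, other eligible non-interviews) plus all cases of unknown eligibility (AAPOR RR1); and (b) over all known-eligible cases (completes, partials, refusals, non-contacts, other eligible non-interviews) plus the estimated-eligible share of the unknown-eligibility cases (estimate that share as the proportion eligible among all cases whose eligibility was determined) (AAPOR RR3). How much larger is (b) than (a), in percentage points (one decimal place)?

Numerator: 1734
Denominator: 1734 + 189 + 408 + 472 + 168 + 1186 = 4157
RR1 = 1734 / 4157 = 0.4171
Determined eligible: 1734 + 189 + 408 + 472 + 168 = 2971
e = 2971 / (2971 + 496) = 2971 / 3467 = 0.8569
e × U: 0.8569 × 1186 = 1016.28
Denominator: 2971 + 1016.28 = 3987.28
RR3 = 1734 / 3987.28 = 0.4349
Difference = 43.49 − 41.71 = 1.78 percentage points

1.8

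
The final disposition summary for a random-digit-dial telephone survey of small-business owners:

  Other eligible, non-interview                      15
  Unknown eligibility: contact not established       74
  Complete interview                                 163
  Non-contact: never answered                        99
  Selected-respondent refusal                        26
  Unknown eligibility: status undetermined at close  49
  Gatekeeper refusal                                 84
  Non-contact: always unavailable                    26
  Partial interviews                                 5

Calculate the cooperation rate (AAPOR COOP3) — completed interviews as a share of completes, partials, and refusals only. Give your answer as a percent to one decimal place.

58.6%

Refusal or break-off = 84 + 26 = 110
No answer / not reached = 99 + 26 = 125
Undetermined eligibility = 74 + 49 = 123
Numerator → 163
Base → 163 + 5 + 110 = 278
COOP3 = 163 / 278 = 0.5863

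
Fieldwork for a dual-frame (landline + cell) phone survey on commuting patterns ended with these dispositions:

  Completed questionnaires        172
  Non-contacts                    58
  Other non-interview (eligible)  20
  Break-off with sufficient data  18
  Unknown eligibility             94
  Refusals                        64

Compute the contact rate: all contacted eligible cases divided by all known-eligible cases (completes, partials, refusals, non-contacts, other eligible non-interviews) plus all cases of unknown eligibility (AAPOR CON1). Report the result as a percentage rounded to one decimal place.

Top = 172 + 18 + 64 + 20 = 274
Base = 172 + 18 + 64 + 58 + 20 + 94 = 426
CON1 = 274 / 426 = 0.6432

64.3%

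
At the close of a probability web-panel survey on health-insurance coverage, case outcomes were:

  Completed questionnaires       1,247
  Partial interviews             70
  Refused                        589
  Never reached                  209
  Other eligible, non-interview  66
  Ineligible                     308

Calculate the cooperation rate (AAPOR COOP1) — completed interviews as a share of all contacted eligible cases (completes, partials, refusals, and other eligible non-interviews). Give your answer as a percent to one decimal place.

63.2%

Numerator: 1247
Denominator: 1247 + 70 + 589 + 66 = 1972
COOP1 = 1247 / 1972 = 0.6324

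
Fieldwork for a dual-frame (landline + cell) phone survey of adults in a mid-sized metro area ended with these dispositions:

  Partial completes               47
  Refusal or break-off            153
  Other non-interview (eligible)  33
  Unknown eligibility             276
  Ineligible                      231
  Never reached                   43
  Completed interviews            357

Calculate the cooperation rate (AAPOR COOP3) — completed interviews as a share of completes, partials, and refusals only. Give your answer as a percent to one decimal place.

Numerator: 357
Base: 357 + 47 + 153 = 557
COOP3 = 357 / 557 = 0.6409

64.1%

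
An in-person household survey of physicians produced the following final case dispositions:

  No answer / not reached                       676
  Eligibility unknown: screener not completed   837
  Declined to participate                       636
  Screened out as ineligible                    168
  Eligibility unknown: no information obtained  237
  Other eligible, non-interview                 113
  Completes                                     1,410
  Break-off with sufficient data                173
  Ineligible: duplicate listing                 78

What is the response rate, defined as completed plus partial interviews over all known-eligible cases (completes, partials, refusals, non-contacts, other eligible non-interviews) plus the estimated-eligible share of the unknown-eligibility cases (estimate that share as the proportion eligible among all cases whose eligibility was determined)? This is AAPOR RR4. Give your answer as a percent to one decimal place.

39.6%

Eligibility not determined = 837 + 237 = 1074
Ineligible = 168 + 78 = 246
Numerator: 1410 + 173 = 1583
Eligible (known): 1410 + 173 + 636 + 676 + 113 = 3008
e = 3008 / (3008 + 246) = 3008 / 3254 = 0.9244
Eligible share of unknowns: 0.9244 × 1074 = 992.81
Denominator: 3008 + 992.81 = 4000.81
RR4 = 1583 / 4000.81 = 0.3957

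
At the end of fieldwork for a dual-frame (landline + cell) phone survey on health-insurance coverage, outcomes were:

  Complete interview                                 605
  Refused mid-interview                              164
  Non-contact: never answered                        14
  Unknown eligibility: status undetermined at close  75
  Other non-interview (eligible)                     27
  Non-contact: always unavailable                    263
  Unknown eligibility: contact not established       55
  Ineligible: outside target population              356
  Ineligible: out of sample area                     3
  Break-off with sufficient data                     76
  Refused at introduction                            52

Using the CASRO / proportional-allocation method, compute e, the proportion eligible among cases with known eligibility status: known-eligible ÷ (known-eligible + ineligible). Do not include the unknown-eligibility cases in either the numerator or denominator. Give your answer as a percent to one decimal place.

Refused = 52 + 164 = 216
No contact after all attempts = 14 + 263 = 277
Eligibility not determined = 55 + 75 = 130
Not eligible = 356 + 3 = 359
Eligible (known) = 605 + 76 + 216 + 277 + 27 = 1201
e = 1201 / (1201 + 359) = 1201 / 1560 = 0.7699

77.0%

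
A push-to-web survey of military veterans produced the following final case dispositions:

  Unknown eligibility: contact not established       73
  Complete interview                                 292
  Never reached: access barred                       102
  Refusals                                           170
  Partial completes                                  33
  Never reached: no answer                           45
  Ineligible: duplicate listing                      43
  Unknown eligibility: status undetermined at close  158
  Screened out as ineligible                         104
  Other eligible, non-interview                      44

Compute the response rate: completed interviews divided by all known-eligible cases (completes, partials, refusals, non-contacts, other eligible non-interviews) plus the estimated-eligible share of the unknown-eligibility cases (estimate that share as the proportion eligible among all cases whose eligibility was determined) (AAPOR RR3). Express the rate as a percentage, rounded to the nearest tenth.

33.3%

No answer / not reached = 45 + 102 = 147
Eligibility not determined = 73 + 158 = 231
Not eligible = 104 + 43 = 147
Top = 292
Determined eligible = 292 + 33 + 170 + 147 + 44 = 686
e = 686 / (686 + 147) = 686 / 833 = 0.8235
Estimated eligible among unknowns = 0.8235 × 231 = 190.23
Base = 686 + 190.23 = 876.23
RR3 = 292 / 876.23 = 0.3332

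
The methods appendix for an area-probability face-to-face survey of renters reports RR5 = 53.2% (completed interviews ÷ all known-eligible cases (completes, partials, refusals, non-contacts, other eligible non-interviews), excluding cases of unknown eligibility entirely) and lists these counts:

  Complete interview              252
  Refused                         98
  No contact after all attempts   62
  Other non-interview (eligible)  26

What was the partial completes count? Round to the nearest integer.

RR5 = 252 / D = 0.532
D = 252 / 0.532 = 473.7
Remaining denominator categories sum to 438
partial completes = 473.7 − 438 ≈ 36

36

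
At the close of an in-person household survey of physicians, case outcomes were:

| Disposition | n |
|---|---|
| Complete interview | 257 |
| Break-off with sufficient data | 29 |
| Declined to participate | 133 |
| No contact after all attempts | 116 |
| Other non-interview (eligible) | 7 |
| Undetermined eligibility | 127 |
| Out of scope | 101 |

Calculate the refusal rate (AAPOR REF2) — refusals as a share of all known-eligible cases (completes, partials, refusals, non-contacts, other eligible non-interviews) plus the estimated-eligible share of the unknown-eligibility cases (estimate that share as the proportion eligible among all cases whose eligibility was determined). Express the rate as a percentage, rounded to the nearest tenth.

20.5%

Top → 133
Eligible (known) → 257 + 29 + 133 + 116 + 7 = 542
e = 542 / (542 + 101) = 542 / 643 = 0.8429
Eligible share of unknowns → 0.8429 × 127 = 107.05
Denom → 542 + 107.05 = 649.05
REF2 = 133 / 649.05 = 0.2049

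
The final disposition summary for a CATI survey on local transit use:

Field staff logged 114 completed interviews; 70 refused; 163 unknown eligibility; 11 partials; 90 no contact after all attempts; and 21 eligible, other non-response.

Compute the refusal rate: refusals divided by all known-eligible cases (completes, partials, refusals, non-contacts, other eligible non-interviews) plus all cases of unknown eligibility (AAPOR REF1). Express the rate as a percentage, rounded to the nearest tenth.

Top: 70
Denom: 114 + 11 + 70 + 90 + 21 + 163 = 469
REF1 = 70 / 469 = 0.1493

14.9%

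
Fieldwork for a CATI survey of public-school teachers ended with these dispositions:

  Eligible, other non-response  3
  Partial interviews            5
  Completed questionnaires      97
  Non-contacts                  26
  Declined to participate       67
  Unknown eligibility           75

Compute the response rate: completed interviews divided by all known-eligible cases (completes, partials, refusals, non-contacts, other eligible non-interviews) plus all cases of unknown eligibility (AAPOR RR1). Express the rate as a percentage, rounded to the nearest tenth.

35.5%

Top: 97
Denominator: 97 + 5 + 67 + 26 + 3 + 75 = 273
RR1 = 97 / 273 = 0.3553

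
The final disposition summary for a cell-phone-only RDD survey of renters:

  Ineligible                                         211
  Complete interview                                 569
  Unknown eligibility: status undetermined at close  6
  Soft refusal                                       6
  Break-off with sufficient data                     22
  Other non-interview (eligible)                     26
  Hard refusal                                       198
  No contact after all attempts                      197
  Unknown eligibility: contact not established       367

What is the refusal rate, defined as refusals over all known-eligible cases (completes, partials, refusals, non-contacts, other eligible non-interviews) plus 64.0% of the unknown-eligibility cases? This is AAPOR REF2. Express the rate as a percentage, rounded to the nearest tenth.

16.2%

Refusal or break-off = 198 + 6 = 204
Undetermined eligibility = 367 + 6 = 373
Num: 204
Known eligible: 569 + 22 + 204 + 197 + 26 = 1018
e × U: 0.6400 × 373 = 238.72
Denom: 1018 + 238.72 = 1256.72
REF2 = 204 / 1256.72 = 0.1623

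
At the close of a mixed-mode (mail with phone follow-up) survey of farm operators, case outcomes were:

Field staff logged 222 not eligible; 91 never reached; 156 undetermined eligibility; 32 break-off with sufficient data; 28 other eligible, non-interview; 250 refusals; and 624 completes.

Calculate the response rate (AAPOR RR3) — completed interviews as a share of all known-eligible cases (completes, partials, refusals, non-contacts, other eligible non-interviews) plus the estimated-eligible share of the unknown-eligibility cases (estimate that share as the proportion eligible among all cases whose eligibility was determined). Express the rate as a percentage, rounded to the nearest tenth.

Num → 624
Determined eligible → 624 + 32 + 250 + 91 + 28 = 1025
e = 1025 / (1025 + 222) = 1025 / 1247 = 0.8220
Eligible share of unknowns → 0.8220 × 156 = 128.23
Base → 1025 + 128.23 = 1153.23
RR3 = 624 / 1153.23 = 0.5411

54.1%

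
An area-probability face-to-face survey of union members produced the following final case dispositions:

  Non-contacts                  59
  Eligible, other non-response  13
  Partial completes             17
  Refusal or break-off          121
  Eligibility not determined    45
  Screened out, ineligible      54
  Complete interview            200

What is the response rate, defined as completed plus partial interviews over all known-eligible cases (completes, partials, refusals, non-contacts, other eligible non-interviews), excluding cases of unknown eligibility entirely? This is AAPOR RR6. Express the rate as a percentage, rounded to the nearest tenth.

52.9%

Num = 200 + 17 = 217
Denominator = 200 + 17 + 121 + 59 + 13 = 410
RR6 = 217 / 410 = 0.5293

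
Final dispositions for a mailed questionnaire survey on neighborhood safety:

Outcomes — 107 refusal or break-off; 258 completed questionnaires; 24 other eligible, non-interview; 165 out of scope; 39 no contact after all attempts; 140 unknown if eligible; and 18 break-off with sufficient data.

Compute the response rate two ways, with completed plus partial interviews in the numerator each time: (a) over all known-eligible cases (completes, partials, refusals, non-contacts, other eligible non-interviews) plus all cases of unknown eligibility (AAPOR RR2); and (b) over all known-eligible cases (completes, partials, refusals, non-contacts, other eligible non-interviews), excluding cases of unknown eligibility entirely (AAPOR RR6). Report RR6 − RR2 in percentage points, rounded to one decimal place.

14.8

Num → 258 + 18 = 276
Denom → 258 + 18 + 107 + 39 + 24 + 140 = 586
RR2 = 276 / 586 = 0.4710
Denom → 258 + 18 + 107 + 39 + 24 = 446
RR6 = 276 / 446 = 0.6188
Difference = 61.88 − 47.10 = 14.78 percentage points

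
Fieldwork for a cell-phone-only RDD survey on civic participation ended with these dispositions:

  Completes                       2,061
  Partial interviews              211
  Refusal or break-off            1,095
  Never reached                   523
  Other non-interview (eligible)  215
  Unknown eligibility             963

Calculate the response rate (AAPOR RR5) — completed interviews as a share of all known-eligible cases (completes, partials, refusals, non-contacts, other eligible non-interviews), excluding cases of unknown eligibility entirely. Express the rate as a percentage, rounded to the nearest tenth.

50.2%

Top: 2061
Base: 2061 + 211 + 1095 + 523 + 215 = 4105
RR5 = 2061 / 4105 = 0.5021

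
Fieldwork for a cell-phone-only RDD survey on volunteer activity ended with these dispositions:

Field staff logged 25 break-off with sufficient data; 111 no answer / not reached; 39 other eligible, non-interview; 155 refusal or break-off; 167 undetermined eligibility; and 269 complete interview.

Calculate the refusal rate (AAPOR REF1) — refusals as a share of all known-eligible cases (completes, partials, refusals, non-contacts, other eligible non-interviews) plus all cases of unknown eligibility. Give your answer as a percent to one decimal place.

20.2%

Numerator = 155
Denom = 269 + 25 + 155 + 111 + 39 + 167 = 766
REF1 = 155 / 766 = 0.2023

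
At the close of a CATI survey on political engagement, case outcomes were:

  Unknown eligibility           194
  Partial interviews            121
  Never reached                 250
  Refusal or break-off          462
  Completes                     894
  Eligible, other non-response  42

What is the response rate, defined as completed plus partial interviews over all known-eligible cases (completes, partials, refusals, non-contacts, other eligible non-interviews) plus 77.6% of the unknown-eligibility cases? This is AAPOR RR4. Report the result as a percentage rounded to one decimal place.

52.9%

Numerator = 894 + 121 = 1015
Determined eligible = 894 + 121 + 462 + 250 + 42 = 1769
Eligible share of unknowns = 0.7760 × 194 = 150.54
Denom = 1769 + 150.54 = 1919.54
RR4 = 1015 / 1919.54 = 0.5288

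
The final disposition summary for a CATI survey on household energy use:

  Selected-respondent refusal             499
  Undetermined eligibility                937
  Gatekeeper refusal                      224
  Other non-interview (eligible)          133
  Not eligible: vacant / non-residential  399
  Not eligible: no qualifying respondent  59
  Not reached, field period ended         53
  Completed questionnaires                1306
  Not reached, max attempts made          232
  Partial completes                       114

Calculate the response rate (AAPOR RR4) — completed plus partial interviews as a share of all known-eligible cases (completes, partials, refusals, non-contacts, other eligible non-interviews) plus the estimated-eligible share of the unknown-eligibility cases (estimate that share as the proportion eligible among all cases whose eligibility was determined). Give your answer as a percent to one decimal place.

Refusals = 224 + 499 = 723
No contact after all attempts = 53 + 232 = 285
Ineligible = 59 + 399 = 458
Top → 1306 + 114 = 1420
Known eligible → 1306 + 114 + 723 + 285 + 133 = 2561
e = 2561 / (2561 + 458) = 2561 / 3019 = 0.8483
Estimated eligible among unknowns → 0.8483 × 937 = 794.86
Denom → 2561 + 794.86 = 3355.86
RR4 = 1420 / 3355.86 = 0.4231

42.3%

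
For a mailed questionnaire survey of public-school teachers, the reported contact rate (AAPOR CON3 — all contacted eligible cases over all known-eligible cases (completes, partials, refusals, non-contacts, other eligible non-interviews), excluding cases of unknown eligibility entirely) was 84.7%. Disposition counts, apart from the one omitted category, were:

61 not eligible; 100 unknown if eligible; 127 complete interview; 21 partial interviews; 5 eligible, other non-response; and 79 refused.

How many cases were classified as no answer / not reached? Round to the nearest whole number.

42

Numerator = 127 + 21 + 79 + 5 = 232
CON3 = 232 / D = 0.847
D = 232 / 0.847 = 273.9
Rest of base = 232
no answer / not reached = 273.9 − 232 ≈ 42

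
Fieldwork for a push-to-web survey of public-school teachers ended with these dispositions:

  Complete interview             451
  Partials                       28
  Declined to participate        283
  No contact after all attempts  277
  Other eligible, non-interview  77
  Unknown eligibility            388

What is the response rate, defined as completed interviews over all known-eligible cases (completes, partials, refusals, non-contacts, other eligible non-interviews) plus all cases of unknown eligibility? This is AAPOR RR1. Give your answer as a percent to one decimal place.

Numerator: 451
Base: 451 + 28 + 283 + 277 + 77 + 388 = 1504
RR1 = 451 / 1504 = 0.2999

30.0%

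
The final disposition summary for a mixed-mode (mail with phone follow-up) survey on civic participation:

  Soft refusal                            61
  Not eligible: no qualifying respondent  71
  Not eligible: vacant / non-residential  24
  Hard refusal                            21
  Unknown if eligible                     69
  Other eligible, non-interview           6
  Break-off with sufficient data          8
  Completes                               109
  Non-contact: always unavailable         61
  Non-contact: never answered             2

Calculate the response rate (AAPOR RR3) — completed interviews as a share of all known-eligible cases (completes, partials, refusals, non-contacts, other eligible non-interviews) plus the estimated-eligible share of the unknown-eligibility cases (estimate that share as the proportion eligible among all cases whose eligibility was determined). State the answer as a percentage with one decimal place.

Refusal or break-off = 21 + 61 = 82
Non-contacts = 2 + 61 = 63
Out of scope = 71 + 24 = 95
Num → 109
Determined eligible → 109 + 8 + 82 + 63 + 6 = 268
e = 268 / (268 + 95) = 268 / 363 = 0.7383
e × U → 0.7383 × 69 = 50.94
Denom → 268 + 50.94 = 318.94
RR3 = 109 / 318.94 = 0.3418

34.2%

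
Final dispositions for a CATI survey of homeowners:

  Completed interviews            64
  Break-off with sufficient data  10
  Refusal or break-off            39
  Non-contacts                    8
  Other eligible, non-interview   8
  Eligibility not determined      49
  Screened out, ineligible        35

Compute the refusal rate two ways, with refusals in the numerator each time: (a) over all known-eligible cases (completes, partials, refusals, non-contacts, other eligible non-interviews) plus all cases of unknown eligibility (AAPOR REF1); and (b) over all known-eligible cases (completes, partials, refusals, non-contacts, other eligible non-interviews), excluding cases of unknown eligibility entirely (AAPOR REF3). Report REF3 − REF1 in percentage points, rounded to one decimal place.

Numerator = 39
Denom = 64 + 10 + 39 + 8 + 8 + 49 = 178
REF1 = 39 / 178 = 0.2191
Denom = 64 + 10 + 39 + 8 + 8 = 129
REF3 = 39 / 129 = 0.3023
Difference = 30.23 − 21.91 = 8.32 percentage points

8.3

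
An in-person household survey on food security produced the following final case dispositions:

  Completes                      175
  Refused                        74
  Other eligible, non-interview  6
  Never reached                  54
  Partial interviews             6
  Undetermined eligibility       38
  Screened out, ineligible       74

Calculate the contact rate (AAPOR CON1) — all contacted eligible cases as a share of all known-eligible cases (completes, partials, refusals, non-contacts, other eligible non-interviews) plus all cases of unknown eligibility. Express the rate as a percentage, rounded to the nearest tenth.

73.9%

Num: 175 + 6 + 74 + 6 = 261
Denominator: 175 + 6 + 74 + 54 + 6 + 38 = 353
CON1 = 261 / 353 = 0.7394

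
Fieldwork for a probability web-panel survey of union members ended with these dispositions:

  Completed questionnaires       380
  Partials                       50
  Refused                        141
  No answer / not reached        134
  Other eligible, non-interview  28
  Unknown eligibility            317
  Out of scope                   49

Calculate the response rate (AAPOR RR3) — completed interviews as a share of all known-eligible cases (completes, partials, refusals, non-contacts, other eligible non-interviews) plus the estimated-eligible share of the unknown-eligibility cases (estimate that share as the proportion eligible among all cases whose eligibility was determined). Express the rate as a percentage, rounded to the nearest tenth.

Top = 380
Known eligible = 380 + 50 + 141 + 134 + 28 = 733
e = 733 / (733 + 49) = 733 / 782 = 0.9373
Estimated eligible among unknowns = 0.9373 × 317 = 297.12
Base = 733 + 297.12 = 1030.12
RR3 = 380 / 1030.12 = 0.3689

36.9%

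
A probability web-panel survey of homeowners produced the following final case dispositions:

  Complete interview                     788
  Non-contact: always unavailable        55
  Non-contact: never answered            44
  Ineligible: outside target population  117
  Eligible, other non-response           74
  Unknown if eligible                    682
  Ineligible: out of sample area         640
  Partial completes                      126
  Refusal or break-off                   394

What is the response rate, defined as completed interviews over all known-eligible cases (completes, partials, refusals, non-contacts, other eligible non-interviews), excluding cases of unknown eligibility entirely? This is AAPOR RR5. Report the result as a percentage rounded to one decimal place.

No answer / not reached = 44 + 55 = 99
Screened out, ineligible = 117 + 640 = 757
Top: 788
Denominator: 788 + 126 + 394 + 99 + 74 = 1481
RR5 = 788 / 1481 = 0.5321

53.2%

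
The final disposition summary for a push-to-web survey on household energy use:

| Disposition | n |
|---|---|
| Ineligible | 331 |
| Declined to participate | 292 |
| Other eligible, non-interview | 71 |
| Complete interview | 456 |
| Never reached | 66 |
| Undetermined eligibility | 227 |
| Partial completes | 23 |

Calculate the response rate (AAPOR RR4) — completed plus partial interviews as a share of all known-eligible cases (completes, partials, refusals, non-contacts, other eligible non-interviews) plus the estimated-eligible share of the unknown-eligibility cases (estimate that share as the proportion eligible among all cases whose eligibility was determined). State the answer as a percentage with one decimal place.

Top: 456 + 23 = 479
Known eligible: 456 + 23 + 292 + 66 + 71 = 908
e = 908 / (908 + 331) = 908 / 1239 = 0.7328
Estimated eligible among unknowns: 0.7328 × 227 = 166.35
Denom: 908 + 166.35 = 1074.35
RR4 = 479 / 1074.35 = 0.4459

44.6%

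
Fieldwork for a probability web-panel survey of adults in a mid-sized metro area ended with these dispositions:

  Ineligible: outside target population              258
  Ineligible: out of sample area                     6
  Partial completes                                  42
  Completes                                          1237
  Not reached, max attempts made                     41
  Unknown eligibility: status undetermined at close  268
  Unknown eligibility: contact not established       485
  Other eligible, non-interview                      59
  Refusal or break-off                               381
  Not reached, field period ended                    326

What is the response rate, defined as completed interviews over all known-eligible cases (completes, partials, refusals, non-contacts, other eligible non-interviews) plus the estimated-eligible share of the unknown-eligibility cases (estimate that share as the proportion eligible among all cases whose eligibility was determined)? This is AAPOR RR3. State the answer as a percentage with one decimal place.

No answer / not reached = 326 + 41 = 367
Undetermined eligibility = 485 + 268 = 753
Ineligible = 258 + 6 = 264
Top: 1237
Determined eligible: 1237 + 42 + 381 + 367 + 59 = 2086
e = 2086 / (2086 + 264) = 2086 / 2350 = 0.8877
Estimated eligible among unknowns: 0.8877 × 753 = 668.44
Base: 2086 + 668.44 = 2754.44
RR3 = 1237 / 2754.44 = 0.4491

44.9%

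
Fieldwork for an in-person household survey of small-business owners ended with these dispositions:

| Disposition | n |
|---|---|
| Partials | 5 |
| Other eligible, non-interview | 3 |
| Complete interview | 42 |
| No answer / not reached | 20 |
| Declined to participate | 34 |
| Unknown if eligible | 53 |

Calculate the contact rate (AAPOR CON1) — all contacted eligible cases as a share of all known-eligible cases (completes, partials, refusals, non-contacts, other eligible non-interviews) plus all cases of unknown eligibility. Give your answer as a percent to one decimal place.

Top = 42 + 5 + 34 + 3 = 84
Denom = 42 + 5 + 34 + 20 + 3 + 53 = 157
CON1 = 84 / 157 = 0.5350

53.5%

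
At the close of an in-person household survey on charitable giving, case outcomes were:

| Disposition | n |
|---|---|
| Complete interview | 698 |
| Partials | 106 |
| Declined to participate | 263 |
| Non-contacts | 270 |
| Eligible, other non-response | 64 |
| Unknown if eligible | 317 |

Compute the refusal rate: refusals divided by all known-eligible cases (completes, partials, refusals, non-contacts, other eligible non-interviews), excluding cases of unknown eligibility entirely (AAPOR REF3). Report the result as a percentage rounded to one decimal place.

18.8%

Top → 263
Denom → 698 + 106 + 263 + 270 + 64 = 1401
REF3 = 263 / 1401 = 0.1877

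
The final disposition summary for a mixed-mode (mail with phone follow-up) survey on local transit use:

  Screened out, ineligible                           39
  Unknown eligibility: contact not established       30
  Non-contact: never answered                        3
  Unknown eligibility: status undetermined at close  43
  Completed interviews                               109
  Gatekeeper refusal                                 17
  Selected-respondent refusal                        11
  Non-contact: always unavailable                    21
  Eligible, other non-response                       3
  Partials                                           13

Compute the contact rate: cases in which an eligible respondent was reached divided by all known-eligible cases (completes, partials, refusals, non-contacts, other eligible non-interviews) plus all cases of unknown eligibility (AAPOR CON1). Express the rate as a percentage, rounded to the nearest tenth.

61.2%

Refusal or break-off = 17 + 11 = 28
Non-contacts = 3 + 21 = 24
Unknown eligibility = 30 + 43 = 73
Top: 109 + 13 + 28 + 3 = 153
Base: 109 + 13 + 28 + 24 + 3 + 73 = 250
CON1 = 153 / 250 = 0.6120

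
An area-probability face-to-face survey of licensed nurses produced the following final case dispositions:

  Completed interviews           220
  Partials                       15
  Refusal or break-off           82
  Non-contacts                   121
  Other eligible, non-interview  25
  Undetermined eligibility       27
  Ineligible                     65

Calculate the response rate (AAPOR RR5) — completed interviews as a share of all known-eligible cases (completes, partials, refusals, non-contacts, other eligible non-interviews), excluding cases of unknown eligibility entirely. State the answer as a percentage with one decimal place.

47.5%

Numerator = 220
Base = 220 + 15 + 82 + 121 + 25 = 463
RR5 = 220 / 463 = 0.4752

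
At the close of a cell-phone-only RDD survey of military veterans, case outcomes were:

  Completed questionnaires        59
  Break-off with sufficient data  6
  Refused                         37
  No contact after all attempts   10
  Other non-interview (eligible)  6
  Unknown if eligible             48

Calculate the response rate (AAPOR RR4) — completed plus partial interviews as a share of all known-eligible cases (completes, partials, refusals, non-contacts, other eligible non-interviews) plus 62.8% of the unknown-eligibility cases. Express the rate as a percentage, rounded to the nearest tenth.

43.9%

Numerator = 59 + 6 = 65
Determined eligible = 59 + 6 + 37 + 10 + 6 = 118
Eligible share of unknowns = 0.6280 × 48 = 30.14
Denominator = 118 + 30.14 = 148.14
RR4 = 65 / 148.14 = 0.4388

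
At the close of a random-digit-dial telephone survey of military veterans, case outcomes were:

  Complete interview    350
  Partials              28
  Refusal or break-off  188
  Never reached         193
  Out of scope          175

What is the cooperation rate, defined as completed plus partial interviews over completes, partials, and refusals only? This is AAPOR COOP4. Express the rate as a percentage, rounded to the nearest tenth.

Numerator = 350 + 28 = 378
Base = 350 + 28 + 188 = 566
COOP4 = 378 / 566 = 0.6678

66.8%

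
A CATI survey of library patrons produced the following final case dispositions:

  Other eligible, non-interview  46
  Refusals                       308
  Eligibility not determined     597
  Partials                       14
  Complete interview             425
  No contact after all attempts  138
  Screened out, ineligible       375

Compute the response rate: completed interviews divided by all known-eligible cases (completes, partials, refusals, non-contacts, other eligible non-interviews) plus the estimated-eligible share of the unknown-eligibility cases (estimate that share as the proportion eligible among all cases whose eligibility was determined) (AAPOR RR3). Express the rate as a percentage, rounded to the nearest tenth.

Top: 425
Eligible (known): 425 + 14 + 308 + 138 + 46 = 931
e = 931 / (931 + 375) = 931 / 1306 = 0.7129
e × U: 0.7129 × 597 = 425.60
Denominator: 931 + 425.60 = 1356.60
RR3 = 425 / 1356.60 = 0.3133

31.3%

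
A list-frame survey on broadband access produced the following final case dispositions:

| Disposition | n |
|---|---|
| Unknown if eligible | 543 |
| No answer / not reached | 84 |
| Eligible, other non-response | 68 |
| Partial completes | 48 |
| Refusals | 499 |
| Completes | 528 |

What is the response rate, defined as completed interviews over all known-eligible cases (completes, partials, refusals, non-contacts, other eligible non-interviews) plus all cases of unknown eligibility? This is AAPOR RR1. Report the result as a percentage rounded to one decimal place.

29.8%

Top = 528
Denominator = 528 + 48 + 499 + 84 + 68 + 543 = 1770
RR1 = 528 / 1770 = 0.2983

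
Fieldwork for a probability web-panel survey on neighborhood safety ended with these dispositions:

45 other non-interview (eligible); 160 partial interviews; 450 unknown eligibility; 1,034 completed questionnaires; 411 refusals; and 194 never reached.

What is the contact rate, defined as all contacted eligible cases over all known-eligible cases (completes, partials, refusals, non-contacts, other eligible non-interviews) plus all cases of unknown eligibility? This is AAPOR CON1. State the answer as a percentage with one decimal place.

Top: 1034 + 160 + 411 + 45 = 1650
Denominator: 1034 + 160 + 411 + 194 + 45 + 450 = 2294
CON1 = 1650 / 2294 = 0.7193

71.9%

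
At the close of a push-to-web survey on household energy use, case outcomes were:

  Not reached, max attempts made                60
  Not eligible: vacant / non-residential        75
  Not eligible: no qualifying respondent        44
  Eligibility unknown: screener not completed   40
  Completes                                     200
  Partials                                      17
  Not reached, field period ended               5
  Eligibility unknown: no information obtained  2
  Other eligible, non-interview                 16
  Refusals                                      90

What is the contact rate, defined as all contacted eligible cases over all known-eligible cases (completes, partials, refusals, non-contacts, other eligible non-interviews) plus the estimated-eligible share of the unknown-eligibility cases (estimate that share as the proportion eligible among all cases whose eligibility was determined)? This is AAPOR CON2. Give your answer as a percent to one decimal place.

76.9%

No contact after all attempts = 5 + 60 = 65
Undetermined eligibility = 40 + 2 = 42
Ineligible = 44 + 75 = 119
Num → 200 + 17 + 90 + 16 = 323
Known eligible → 200 + 17 + 90 + 65 + 16 = 388
e = 388 / (388 + 119) = 388 / 507 = 0.7653
Eligible share of unknowns → 0.7653 × 42 = 32.14
Denom → 388 + 32.14 = 420.14
CON2 = 323 / 420.14 = 0.7688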